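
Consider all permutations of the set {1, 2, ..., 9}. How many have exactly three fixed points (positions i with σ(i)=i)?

22260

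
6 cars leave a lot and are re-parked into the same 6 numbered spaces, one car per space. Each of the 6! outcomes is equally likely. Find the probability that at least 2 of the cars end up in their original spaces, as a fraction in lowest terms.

191/720

Favorable outcomes: Σ_{i≥2} C(6,i)·!(6-i) = 15·9 + 20·2 + 15·1 + 6·0 + 1·1 = 191.
Total outcomes: 6! = 720.
Probability = 191/720 = 191/720.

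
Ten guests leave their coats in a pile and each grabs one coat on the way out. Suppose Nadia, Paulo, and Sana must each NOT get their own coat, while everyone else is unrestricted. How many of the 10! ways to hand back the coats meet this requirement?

2656080

Let A_j be the event that the j-th constrained one is fixed. By inclusion-exclusion over the 3 events:
Σ_{j=0}^{3} (-1)^j C(3,j)(10-j)!
= C(3,0)·10! - C(3,1)·9! + C(3,2)·8! - C(3,3)·7!
= 3628800 - 1088640 + 120960 - 5040
= 2656080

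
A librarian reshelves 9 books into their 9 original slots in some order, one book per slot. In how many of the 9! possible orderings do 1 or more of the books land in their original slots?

# with exactly i fixed is C(9,i)·!(9-i); sum over i=1..9:
  i=1: C(9,1)·!8 = 9·14833 = 133497
  i=2: C(9,2)·!7 = 36·1854 = 66744
  i=3: C(9,3)·!6 = 84·265 = 22260
  i=4: C(9,4)·!5 = 126·44 = 5544
  i=5: C(9,5)·!4 = 126·9 = 1134
  i=6: C(9,6)·!3 = 84·2 = 168
  i=7: C(9,7)·!2 = 36·1 = 36
  i=8: C(9,8)·!1 = 9·0 = 0
  i=9: C(9,9)·!0 = 1·1 = 1
Total = 229384.

229384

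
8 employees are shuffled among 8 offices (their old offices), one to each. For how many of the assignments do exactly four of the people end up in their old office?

630

Pick the 4 fixed positions: C(8,4) = 70 ways.
The remaining 4 must be deranged: !4 = 9.
Total: 70 × 9 = 630.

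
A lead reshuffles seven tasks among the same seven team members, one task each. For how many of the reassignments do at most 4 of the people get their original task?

5018

Sum C(7,i)·!(7-i) for i = 0..4:
  i=0: C(7,0)·!7 = 1·1854 = 1854
  i=1: C(7,1)·!6 = 7·265 = 1855
  i=2: C(7,2)·!5 = 21·44 = 924
  i=3: C(7,3)·!4 = 35·9 = 315
  i=4: C(7,4)·!3 = 35·2 = 70
Total = 5018.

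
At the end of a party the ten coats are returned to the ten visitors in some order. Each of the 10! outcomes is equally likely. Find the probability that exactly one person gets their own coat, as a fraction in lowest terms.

16687/45360

Favorable outcomes: C(10,1)·!9 = 10·133496 = 1334960.
Total outcomes: 10! = 3628800.
Probability = 1334960/3628800 = 16687/45360.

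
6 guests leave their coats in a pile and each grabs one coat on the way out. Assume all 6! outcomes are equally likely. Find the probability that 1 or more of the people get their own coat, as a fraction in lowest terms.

Favorable outcomes: Σ_{i≥1} C(6,i)·!(6-i) = 6·44 + 15·9 + 20·2 + 15·1 + 6·0 + 1·1 = 455.
Total outcomes: 6! = 720.
Probability = 455/720 = 91/144.

91/144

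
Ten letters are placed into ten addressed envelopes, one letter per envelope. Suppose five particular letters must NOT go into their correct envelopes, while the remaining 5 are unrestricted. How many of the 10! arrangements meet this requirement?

2170680

Let A_j be the event that the j-th constrained one is fixed. By inclusion-exclusion over the 5 events:
Σ_{j=0}^{5} (-1)^j C(5,j)(10-j)!
= C(5,0)·10! - C(5,1)·9! + C(5,2)·8! - C(5,3)·7! + C(5,4)·6! - C(5,5)·5!
= 3628800 - 1814400 + 403200 - 50400 + 3600 - 120
= 2170680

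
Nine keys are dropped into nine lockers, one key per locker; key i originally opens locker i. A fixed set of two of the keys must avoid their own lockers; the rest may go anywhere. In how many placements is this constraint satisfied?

Let A_j be the event that the j-th constrained one is fixed. By inclusion-exclusion over the 2 events:
Σ_{j=0}^{2} (-1)^j C(2,j)(9-j)!
= C(2,0)·9! - C(2,1)·8! + C(2,2)·7!
= 362880 - 80640 + 5040
= 287280

287280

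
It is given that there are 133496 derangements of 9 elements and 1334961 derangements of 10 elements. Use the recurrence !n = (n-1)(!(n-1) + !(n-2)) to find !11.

14684570

!11 = (11-1)·(!10 + !9) = 10·(1334961 + 133496) = 10·1468457 = 14684570.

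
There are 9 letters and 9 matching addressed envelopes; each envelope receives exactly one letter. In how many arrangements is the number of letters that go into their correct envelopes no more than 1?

266993

# with exactly i fixed is C(9,i)·!(9-i); sum over i=0..1:
  i=0: C(9,0)·!9 = 1·133496 = 133496
  i=1: C(9,1)·!8 = 9·14833 = 133497
Total = 266993.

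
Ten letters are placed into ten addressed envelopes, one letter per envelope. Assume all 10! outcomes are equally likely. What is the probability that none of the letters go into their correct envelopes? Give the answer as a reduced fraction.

16481/44800

Favorable outcomes: !10 = 1334961.
Total outcomes: 10! = 3628800.
Probability = 1334961/3628800 = 16481/44800.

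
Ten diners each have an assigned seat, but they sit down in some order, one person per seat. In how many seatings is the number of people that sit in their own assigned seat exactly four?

55650

Choose which 4 of the 10 are fixed: C(10,4) = 210.
The remaining 6 must be deranged: !6 = 265.
Total: 210 × 265 = 55650.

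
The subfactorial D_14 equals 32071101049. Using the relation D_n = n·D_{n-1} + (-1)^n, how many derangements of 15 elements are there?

481066515734

D_15 = 15·32071101049 - 1 = 481066515734.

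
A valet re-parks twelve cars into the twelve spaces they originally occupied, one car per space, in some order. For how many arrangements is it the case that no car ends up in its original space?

The subfactorial !12 = [12!/e] (nearest integer).
12! = 479001600, and 479001600/e ≈ 176214840.93, so !12 = 176214841.

176214841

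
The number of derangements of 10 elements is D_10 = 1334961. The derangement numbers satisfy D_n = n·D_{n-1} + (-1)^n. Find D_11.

D_11 = 11·1334961 - 1 = 14684570.

14684570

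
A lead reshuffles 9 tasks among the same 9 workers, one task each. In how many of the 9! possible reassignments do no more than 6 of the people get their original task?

362843

# with exactly i fixed is C(9,i)·!(9-i); sum over i=0..6:
  i=0: C(9,0)·!9 = 1·133496 = 133496
  i=1: C(9,1)·!8 = 9·14833 = 133497
  i=2: C(9,2)·!7 = 36·1854 = 66744
  i=3: C(9,3)·!6 = 84·265 = 22260
  i=4: C(9,4)·!5 = 126·44 = 5544
  i=5: C(9,5)·!4 = 126·9 = 1134
  i=6: C(9,6)·!3 = 84·2 = 168
Total = 362843.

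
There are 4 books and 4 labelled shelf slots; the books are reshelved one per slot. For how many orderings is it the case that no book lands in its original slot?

9

The number of derangements of 4 is !4 = Σ_{k=0}^{4} (-1)^k·4!/k!
= 4! - 4!/1! + 4!/2! - 4!/3! + 4!/4!
= 24 - 24 + 12 - 4 + 1
= 9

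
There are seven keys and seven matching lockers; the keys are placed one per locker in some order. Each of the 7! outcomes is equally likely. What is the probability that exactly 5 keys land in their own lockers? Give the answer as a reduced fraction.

1/240

Favorable outcomes: C(7,5)·!2 = 21·1 = 21.
Total outcomes: 7! = 5040.
Probability = 21/5040 = 1/240.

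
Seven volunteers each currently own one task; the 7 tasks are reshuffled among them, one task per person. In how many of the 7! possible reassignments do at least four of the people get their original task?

92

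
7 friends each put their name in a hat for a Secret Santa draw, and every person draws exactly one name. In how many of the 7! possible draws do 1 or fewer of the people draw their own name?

# with exactly i fixed is C(7,i)·!(7-i); sum over i=0..1:
  i=0: C(7,0)·!7 = 1·1854 = 1854
  i=1: C(7,1)·!6 = 7·265 = 1855
Total = 3709.

3709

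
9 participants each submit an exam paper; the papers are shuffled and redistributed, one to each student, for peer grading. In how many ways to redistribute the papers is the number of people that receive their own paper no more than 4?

361541

# with exactly i fixed is C(9,i)·!(9-i); sum over i=0..4:
  i=0: C(9,0)·!9 = 1·133496 = 133496
  i=1: C(9,1)·!8 = 9·14833 = 133497
  i=2: C(9,2)·!7 = 36·1854 = 66744
  i=3: C(9,3)·!6 = 84·265 = 22260
  i=4: C(9,4)·!5 = 126·44 = 5544
Total = 361541.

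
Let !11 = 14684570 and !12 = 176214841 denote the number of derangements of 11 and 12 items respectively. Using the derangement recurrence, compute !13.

!13 = (13-1)·(!12 + !11) = 12·(176214841 + 14684570) = 12·190899411 = 2290792932.

2290792932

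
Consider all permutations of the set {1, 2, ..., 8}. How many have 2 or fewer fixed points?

37085

Sum C(8,i)·!(8-i) for i = 0..2:
  i=0: C(8,0)·!8 = 1·14833 = 14833
  i=1: C(8,1)·!7 = 8·1854 = 14832
  i=2: C(8,2)·!6 = 28·265 = 7420
Total = 37085.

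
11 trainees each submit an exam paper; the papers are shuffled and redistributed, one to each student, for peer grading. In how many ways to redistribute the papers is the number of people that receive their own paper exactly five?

Choose which 5 of the 11 are fixed: C(11,5) = 462.
The remaining 6 must be deranged: !6 = 265.
Total: 462 × 265 = 122430.

122430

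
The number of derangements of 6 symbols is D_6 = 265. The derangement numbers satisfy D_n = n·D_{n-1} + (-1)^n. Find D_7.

1854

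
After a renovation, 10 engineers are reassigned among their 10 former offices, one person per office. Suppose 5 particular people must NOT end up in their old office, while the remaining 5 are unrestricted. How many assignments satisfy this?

2170680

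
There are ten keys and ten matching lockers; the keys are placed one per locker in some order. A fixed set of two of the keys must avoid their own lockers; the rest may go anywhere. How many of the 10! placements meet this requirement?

Let A_j be the event that the j-th constrained one is fixed. By inclusion-exclusion over the 2 events:
Σ_{j=0}^{2} (-1)^j C(2,j)(10-j)!
= C(2,0)·10! - C(2,1)·9! + C(2,2)·8!
= 3628800 - 725760 + 40320
= 2943360

2943360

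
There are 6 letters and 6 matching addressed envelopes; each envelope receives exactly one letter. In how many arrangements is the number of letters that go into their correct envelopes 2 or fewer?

664

# with exactly i fixed is C(6,i)·!(6-i); sum over i=0..2:
  i=0: C(6,0)·!6 = 1·265 = 265
  i=1: C(6,1)·!5 = 6·44 = 264
  i=2: C(6,2)·!4 = 15·9 = 135
Total = 664.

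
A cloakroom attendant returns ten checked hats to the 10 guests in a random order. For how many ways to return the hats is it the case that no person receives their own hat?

1334961

Use !n = n·!(n-1) + (-1)^n.
!10 = 10·133496 + 1 = 1334961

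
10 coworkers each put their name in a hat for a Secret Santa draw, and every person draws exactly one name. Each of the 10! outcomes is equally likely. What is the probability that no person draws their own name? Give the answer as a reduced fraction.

Favorable outcomes: !10 = 1334961.
Total outcomes: 10! = 3628800.
Probability = 1334961/3628800 = 16481/44800.

16481/44800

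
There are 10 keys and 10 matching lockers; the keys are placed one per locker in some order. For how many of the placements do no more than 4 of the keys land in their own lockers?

3615536

# with exactly i fixed is C(10,i)·!(10-i); sum over i=0..4:
  i=0: C(10,0)·!10 = 1·1334961 = 1334961
  i=1: C(10,1)·!9 = 10·133496 = 1334960
  i=2: C(10,2)·!8 = 45·14833 = 667485
  i=3: C(10,3)·!7 = 120·1854 = 222480
  i=4: C(10,4)·!6 = 210·265 = 55650
Total = 3615536.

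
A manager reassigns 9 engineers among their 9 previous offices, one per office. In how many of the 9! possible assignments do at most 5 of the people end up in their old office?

362675

# with exactly i fixed is C(9,i)·!(9-i); sum over i=0..5:
  i=0: C(9,0)·!9 = 1·133496 = 133496
  i=1: C(9,1)·!8 = 9·14833 = 133497
  i=2: C(9,2)·!7 = 36·1854 = 66744
  i=3: C(9,3)·!6 = 84·265 = 22260
  i=4: C(9,4)·!5 = 126·44 = 5544
  i=5: C(9,5)·!4 = 126·9 = 1134
Total = 362675.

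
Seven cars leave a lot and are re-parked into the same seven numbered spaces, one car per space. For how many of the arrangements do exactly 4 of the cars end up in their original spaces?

Choose which 4 of the 7 are fixed: C(7,4) = 35.
The remaining 3 must be deranged: !3 = 2.
Total: 35 × 2 = 70.

70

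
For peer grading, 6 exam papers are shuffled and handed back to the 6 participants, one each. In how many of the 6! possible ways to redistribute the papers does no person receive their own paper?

265

Recurrence: !6 = 6·!5 + (-1)^6.
!6 = 6·44 + 1 = 265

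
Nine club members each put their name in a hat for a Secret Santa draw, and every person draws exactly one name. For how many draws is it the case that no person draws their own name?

133496

Use !n = n·!(n-1) + (-1)^n.
!9 = 9·14833 - 1 = 133496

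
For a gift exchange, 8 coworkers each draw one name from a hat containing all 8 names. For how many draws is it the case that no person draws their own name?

14833

Recurrence: !8 = 7·(!7 + !6).
!8 = 7·(1854 + 265) = 7·2119 = 14833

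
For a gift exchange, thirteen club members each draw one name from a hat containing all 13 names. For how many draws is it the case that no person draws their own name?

Use !n = (n-1)(!(n-1) + !(n-2)).
!13 = 12·(176214841 + 14684570) = 12·190899411 = 2290792932

2290792932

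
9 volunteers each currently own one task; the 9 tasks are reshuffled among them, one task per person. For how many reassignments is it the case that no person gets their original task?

133496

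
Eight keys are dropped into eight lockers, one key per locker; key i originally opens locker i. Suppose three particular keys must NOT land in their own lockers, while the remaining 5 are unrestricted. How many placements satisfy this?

27240

Let A_j be the event that the j-th constrained one is fixed. By inclusion-exclusion over the 3 events:
Σ_{j=0}^{3} (-1)^j C(3,j)(8-j)!
= C(3,0)·8! - C(3,1)·7! + C(3,2)·6! - C(3,3)·5!
= 40320 - 15120 + 2160 - 120
= 27240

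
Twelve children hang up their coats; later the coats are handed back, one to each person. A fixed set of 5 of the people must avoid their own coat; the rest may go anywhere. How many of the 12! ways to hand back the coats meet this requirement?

312273360

Let A_j be the event that the j-th constrained one is fixed. By inclusion-exclusion over the 5 events:
Σ_{j=0}^{5} (-1)^j C(5,j)(12-j)!
= C(5,0)·12! - C(5,1)·11! + C(5,2)·10! - C(5,3)·9! + C(5,4)·8! - C(5,5)·7!
= 479001600 - 199584000 + 36288000 - 3628800 + 201600 - 5040
= 312273360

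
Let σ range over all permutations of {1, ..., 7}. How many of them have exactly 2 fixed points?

924

Choose which 2 of the 7 are fixed: C(7,2) = 21.
The remaining 5 must be deranged: !5 = 44.
Total: 21 × 44 = 924.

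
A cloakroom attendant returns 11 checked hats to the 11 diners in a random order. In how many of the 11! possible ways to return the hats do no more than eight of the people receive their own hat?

# with exactly i fixed is C(11,i)·!(11-i); sum over i=0..8:
  i=0: C(11,0)·!11 = 1·14684570 = 14684570
  i=1: C(11,1)·!10 = 11·1334961 = 14684571
  i=2: C(11,2)·!9 = 55·133496 = 7342280
  i=3: C(11,3)·!8 = 165·14833 = 2447445
  i=4: C(11,4)·!7 = 330·1854 = 611820
  i=5: C(11,5)·!6 = 462·265 = 122430
  i=6: C(11,6)·!5 = 462·44 = 20328
  i=7: C(11,7)·!4 = 330·9 = 2970
  i=8: C(11,8)·!3 = 165·2 = 330
Total = 39916744.

39916744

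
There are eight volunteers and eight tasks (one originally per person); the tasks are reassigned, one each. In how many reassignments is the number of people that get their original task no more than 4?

40179

# with exactly i fixed is C(8,i)·!(8-i); sum over i=0..4:
  i=0: C(8,0)·!8 = 1·14833 = 14833
  i=1: C(8,1)·!7 = 8·1854 = 14832
  i=2: C(8,2)·!6 = 28·265 = 7420
  i=3: C(8,3)·!5 = 56·44 = 2464
  i=4: C(8,4)·!4 = 70·9 = 630
Total = 40179.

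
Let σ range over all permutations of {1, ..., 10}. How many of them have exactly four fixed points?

Choose which 4 of the 10 are fixed: C(10,4) = 210.
The other 6 form a derangement: !6 = 265.
Total: 210 × 265 = 55650.

55650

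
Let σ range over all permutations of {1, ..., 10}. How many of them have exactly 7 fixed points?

Pick the 7 fixed positions: C(10,7) = 120 ways.
The other 3 form a derangement: !3 = 2.
Total: 120 × 2 = 240.

240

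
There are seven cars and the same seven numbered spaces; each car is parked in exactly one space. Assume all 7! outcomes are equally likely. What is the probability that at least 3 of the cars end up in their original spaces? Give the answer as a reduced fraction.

Favorable outcomes: Σ_{i≥3} C(7,i)·!(7-i) = 35·9 + 35·2 + 21·1 + 7·0 + 1·1 = 407.
Total outcomes: 7! = 5040.
Probability = 407/5040 = 407/5040.

407/5040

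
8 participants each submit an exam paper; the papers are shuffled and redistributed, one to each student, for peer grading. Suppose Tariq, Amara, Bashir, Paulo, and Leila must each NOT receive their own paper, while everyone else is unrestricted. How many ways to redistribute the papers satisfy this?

21234

Inclusion-exclusion on the 5 forbidden self-matches:
Σ_{j=0}^{5} (-1)^j C(5,j)(8-j)!
= C(5,0)·8! - C(5,1)·7! + C(5,2)·6! - C(5,3)·5! + C(5,4)·4! - C(5,5)·3!
= 40320 - 25200 + 7200 - 1200 + 120 - 6
= 21234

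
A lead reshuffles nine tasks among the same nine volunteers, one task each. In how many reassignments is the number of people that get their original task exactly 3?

22260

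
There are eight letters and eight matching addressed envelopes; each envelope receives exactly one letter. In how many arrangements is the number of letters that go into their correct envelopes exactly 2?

7420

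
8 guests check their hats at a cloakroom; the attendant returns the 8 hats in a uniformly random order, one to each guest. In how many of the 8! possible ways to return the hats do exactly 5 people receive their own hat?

112

Pick the 5 fixed positions: C(8,5) = 56 ways.
The other 3 form a derangement: !3 = 2.
Total: 56 × 2 = 112.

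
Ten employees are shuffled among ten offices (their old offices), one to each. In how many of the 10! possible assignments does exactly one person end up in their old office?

1334960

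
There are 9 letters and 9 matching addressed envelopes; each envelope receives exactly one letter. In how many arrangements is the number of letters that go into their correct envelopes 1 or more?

# with exactly i fixed is C(9,i)·!(9-i); sum over i=1..9:
  i=1: C(9,1)·!8 = 9·14833 = 133497
  i=2: C(9,2)·!7 = 36·1854 = 66744
  i=3: C(9,3)·!6 = 84·265 = 22260
  i=4: C(9,4)·!5 = 126·44 = 5544
  i=5: C(9,5)·!4 = 126·9 = 1134
  i=6: C(9,6)·!3 = 84·2 = 168
  i=7: C(9,7)·!2 = 36·1 = 36
  i=8: C(9,8)·!1 = 9·0 = 0
  i=9: C(9,9)·!0 = 1·1 = 1
Total = 229384.

229384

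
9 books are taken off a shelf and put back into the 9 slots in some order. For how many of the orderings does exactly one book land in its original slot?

Choose which one of the 9 is fixed: C(9,1) = 9.
The other 8 form a derangement: !8 = 14833.
Total: 9 × 14833 = 133497.

133497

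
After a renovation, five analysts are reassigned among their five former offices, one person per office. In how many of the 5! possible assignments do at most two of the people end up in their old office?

Sum C(5,i)·!(5-i) for i = 0..2:
  i=0: C(5,0)·!5 = 1·44 = 44
  i=1: C(5,1)·!4 = 5·9 = 45
  i=2: C(5,2)·!3 = 10·2 = 20
Total = 109.

109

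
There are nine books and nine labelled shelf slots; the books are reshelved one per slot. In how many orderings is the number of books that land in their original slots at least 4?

# with exactly i fixed is C(9,i)·!(9-i); sum over i=4..9:
  i=4: C(9,4)·!5 = 126·44 = 5544
  i=5: C(9,5)·!4 = 126·9 = 1134
  i=6: C(9,6)·!3 = 84·2 = 168
  i=7: C(9,7)·!2 = 36·1 = 36
  i=8: C(9,8)·!1 = 9·0 = 0
  i=9: C(9,9)·!0 = 1·1 = 1
Total = 6883.

6883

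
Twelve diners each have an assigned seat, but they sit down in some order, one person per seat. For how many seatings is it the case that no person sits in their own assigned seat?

176214841

!12 = 12! · Σ_{k=0}^{12} (-1)^k/k!
= 12! - 12!/1! + 12!/2! - 12!/3! + 12!/4! - 12!/5! + 12!/6! - 12!/7! + 12!/8! - 12!/9! + 12!/10! - 12!/11! + 12!/12!
= 479001600 - 479001600 + 239500800 - 79833600 + 19958400 - 3991680 + 665280 - 95040 + 11880 - 1320 + 132 - 12 + 1
= 176214841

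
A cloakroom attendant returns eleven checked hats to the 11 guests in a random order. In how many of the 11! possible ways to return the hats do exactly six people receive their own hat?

20328

Choose which 6 of the 11 are fixed: C(11,6) = 462.
The remaining 5 must be deranged: !5 = 44.
Total: 462 × 44 = 20328.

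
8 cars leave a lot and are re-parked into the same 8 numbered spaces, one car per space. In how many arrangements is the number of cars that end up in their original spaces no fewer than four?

771

# with exactly i fixed is C(8,i)·!(8-i); sum over i=4..8:
  i=4: C(8,4)·!4 = 70·9 = 630
  i=5: C(8,5)·!3 = 56·2 = 112
  i=6: C(8,6)·!2 = 28·1 = 28
  i=7: C(8,7)·!1 = 8·0 = 0
  i=8: C(8,8)·!0 = 1·1 = 1
Total = 771.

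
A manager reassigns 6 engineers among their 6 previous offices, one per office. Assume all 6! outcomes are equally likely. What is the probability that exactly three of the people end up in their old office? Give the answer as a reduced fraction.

1/18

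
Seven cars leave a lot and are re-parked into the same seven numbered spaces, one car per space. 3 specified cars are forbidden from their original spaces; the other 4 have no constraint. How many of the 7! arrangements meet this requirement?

3216

Inclusion-exclusion on the 3 forbidden self-matches:
Σ_{j=0}^{3} (-1)^j C(3,j)(7-j)!
= C(3,0)·7! - C(3,1)·6! + C(3,2)·5! - C(3,3)·4!
= 5040 - 2160 + 360 - 24
= 3216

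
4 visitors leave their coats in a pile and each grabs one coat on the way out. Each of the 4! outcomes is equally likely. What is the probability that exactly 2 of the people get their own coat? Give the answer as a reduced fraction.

1/4

Favorable outcomes: C(4,2)·!2 = 6·1 = 6.
Total outcomes: 4! = 24.
Probability = 6/24 = 1/4.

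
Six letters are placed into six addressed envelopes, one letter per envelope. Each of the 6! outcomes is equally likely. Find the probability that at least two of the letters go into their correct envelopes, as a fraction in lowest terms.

191/720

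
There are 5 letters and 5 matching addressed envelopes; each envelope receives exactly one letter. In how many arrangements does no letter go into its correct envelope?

By inclusion-exclusion, !5 = Σ (-1)^k · 5!/k! for k=0..5
= 5! - 5!/1! + 5!/2! - 5!/3! + 5!/4! - 5!/5!
= 120 - 120 + 60 - 20 + 5 - 1
= 44

44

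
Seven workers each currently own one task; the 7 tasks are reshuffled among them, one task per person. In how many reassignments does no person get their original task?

The number of derangements of 7 is !7 = Σ_{k=0}^{7} (-1)^k·7!/k!
= 7! - 7!/1! + 7!/2! - 7!/3! + 7!/4! - 7!/5! + 7!/6! - 7!/7!
= 5040 - 5040 + 2520 - 840 + 210 - 42 + 7 - 1
= 1854

1854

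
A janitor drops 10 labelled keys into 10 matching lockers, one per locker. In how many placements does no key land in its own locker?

!10 = 10! · Σ_{k=0}^{10} (-1)^k/k!
= 10! - 10!/1! + 10!/2! - 10!/3! + 10!/4! - 10!/5! + 10!/6! - 10!/7! + 10!/8! - 10!/9! + 10!/10!
= 3628800 - 3628800 + 1814400 - 604800 + 151200 - 30240 + 5040 - 720 + 90 - 10 + 1
= 1334961

1334961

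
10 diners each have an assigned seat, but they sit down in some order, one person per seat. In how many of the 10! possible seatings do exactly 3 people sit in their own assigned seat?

222480

Choose which 3 of the 10 are fixed: C(10,3) = 120.
The other 7 form a derangement: !7 = 1854.
Total: 120 × 1854 = 222480.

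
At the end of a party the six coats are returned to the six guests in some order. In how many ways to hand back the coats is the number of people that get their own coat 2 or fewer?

664

# with exactly i fixed is C(6,i)·!(6-i); sum over i=0..2:
  i=0: C(6,0)·!6 = 1·265 = 265
  i=1: C(6,1)·!5 = 6·44 = 264
  i=2: C(6,2)·!4 = 15·9 = 135
Total = 664.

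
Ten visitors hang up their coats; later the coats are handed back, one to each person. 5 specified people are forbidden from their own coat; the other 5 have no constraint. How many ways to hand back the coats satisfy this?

2170680

Inclusion-exclusion on the 5 forbidden self-matches:
Σ_{j=0}^{5} (-1)^j C(5,j)(10-j)!
= C(5,0)·10! - C(5,1)·9! + C(5,2)·8! - C(5,3)·7! + C(5,4)·6! - C(5,5)·5!
= 3628800 - 1814400 + 403200 - 50400 + 3600 - 120
= 2170680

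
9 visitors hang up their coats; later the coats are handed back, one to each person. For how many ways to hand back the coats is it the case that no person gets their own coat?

133496

The number of derangements of 9 is !9 = Σ_{k=0}^{9} (-1)^k·9!/k!
= 9! - 9!/1! + 9!/2! - 9!/3! + 9!/4! - 9!/5! + 9!/6! - 9!/7! + 9!/8! - 9!/9!
= 362880 - 362880 + 181440 - 60480 + 15120 - 3024 + 504 - 72 + 9 - 1
= 133496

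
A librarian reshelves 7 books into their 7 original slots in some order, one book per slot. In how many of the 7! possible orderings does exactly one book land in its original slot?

1855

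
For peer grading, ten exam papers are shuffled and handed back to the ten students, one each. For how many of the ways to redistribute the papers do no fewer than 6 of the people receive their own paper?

2176

# with exactly i fixed is C(10,i)·!(10-i); sum over i=6..10:
  i=6: C(10,6)·!4 = 210·9 = 1890
  i=7: C(10,7)·!3 = 120·2 = 240
  i=8: C(10,8)·!2 = 45·1 = 45
  i=9: C(10,9)·!1 = 10·0 = 0
  i=10: C(10,10)·!0 = 1·1 = 1
Total = 2176.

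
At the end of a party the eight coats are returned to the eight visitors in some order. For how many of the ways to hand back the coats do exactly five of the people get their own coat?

Pick the 5 fixed positions: C(8,5) = 56 ways.
The remaining 3 must be deranged: !3 = 2.
Total: 56 × 2 = 112.

112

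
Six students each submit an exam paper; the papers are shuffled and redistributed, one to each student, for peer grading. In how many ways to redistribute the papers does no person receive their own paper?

265

Use !n = n·!(n-1) + (-1)^n.
!6 = 6·44 + 1 = 265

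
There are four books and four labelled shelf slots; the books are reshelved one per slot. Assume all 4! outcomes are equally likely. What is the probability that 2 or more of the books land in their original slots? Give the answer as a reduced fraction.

Favorable outcomes: Σ_{i≥2} C(4,i)·!(4-i) = 6·1 + 4·0 + 1·1 = 7.
Total outcomes: 4! = 24.
Probability = 7/24 = 7/24.

7/24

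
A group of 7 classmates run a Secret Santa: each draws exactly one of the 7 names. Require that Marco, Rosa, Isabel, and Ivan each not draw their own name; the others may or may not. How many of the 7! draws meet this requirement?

2790

Inclusion-exclusion on the 4 forbidden self-matches:
Σ_{j=0}^{4} (-1)^j C(4,j)(7-j)!
= C(4,0)·7! - C(4,1)·6! + C(4,2)·5! - C(4,3)·4! + C(4,4)·3!
= 5040 - 2880 + 720 - 96 + 6
= 2790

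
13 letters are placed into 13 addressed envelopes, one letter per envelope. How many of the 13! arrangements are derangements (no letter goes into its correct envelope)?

2290792932

Recurrence: !13 = 13·!12 + (-1)^13.
!13 = 13·176214841 - 1 = 2290792932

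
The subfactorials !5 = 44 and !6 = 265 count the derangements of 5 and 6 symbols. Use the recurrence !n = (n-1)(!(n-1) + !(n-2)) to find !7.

1854

!7 = (7-1)·(!6 + !5) = 6·(265 + 44) = 6·309 = 1854.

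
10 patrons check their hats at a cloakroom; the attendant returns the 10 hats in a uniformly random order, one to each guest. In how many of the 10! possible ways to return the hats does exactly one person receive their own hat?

Choose which one of the 10 is fixed: C(10,1) = 10.
The remaining 9 must be deranged: !9 = 133496.
Total: 10 × 133496 = 1334960.

1334960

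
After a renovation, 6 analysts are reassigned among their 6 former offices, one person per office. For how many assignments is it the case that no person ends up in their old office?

265

The number of derangements of 6 is !6 = Σ_{k=0}^{6} (-1)^k·6!/k!
= 6! - 6!/1! + 6!/2! - 6!/3! + 6!/4! - 6!/5! + 6!/6!
= 720 - 720 + 360 - 120 + 30 - 6 + 1
= 265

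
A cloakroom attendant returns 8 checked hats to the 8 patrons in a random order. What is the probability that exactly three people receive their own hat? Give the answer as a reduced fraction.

Favorable outcomes: C(8,3)·!5 = 56·44 = 2464.
Total outcomes: 8! = 40320.
Probability = 2464/40320 = 11/180.

11/180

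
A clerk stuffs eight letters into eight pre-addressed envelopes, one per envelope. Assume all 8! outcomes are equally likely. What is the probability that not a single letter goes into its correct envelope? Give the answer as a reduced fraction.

Favorable outcomes: !8 = 14833.
Total outcomes: 8! = 40320.
Probability = 14833/40320 = 2119/5760.

2119/5760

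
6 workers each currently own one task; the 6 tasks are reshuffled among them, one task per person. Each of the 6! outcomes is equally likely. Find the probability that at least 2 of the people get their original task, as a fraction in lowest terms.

191/720

Favorable outcomes: Σ_{i≥2} C(6,i)·!(6-i) = 15·9 + 20·2 + 15·1 + 6·0 + 1·1 = 191.
Total outcomes: 6! = 720.
Probability = 191/720 = 191/720.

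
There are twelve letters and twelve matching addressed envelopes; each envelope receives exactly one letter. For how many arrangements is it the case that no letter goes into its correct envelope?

176214841

Recurrence: !12 = 11·(!11 + !10).
!12 = 11·(14684570 + 1334961) = 11·16019531 = 176214841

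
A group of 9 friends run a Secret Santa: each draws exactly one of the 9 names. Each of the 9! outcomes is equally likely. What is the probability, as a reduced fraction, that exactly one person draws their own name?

2119/5760

Favorable outcomes: C(9,1)·!8 = 9·14833 = 133497.
Total outcomes: 9! = 362880.
Probability = 133497/362880 = 2119/5760.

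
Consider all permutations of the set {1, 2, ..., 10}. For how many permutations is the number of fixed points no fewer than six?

2176

# with exactly i fixed is C(10,i)·!(10-i); sum over i=6..10:
  i=6: C(10,6)·!4 = 210·9 = 1890
  i=7: C(10,7)·!3 = 120·2 = 240
  i=8: C(10,8)·!2 = 45·1 = 45
  i=9: C(10,9)·!1 = 10·0 = 0
  i=10: C(10,10)·!0 = 1·1 = 1
Total = 2176.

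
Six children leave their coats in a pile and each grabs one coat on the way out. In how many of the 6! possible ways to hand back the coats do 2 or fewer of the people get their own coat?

# with exactly i fixed is C(6,i)·!(6-i); sum over i=0..2:
  i=0: C(6,0)·!6 = 1·265 = 265
  i=1: C(6,1)·!5 = 6·44 = 264
  i=2: C(6,2)·!4 = 15·9 = 135
Total = 664.

664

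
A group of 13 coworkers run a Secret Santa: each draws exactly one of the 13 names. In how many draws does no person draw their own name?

!13 = 13! · Σ_{k=0}^{13} (-1)^k/k!
= 13! - 13!/1! + 13!/2! - 13!/3! + 13!/4! - 13!/5! + 13!/6! - 13!/7! + 13!/8! - 13!/9! + 13!/10! - 13!/11! + 13!/12! - 13!/13!
= 6227020800 - 6227020800 + 3113510400 - 1037836800 + 259459200 - 51891840 + 8648640 - 1235520 + 154440 - 17160 + 1716 - 156 + 13 - 1
= 2290792932

2290792932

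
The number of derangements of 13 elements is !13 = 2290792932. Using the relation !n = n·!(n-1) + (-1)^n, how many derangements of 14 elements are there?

!14 = 14·2290792932 + 1 = 32071101049.

32071101049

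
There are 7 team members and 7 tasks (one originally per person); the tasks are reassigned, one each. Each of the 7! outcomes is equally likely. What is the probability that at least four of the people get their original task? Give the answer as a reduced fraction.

23/1260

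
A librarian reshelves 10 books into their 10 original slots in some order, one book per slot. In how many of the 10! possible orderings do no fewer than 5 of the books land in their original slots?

13264

# with exactly i fixed is C(10,i)·!(10-i); sum over i=5..10:
  i=5: C(10,5)·!5 = 252·44 = 11088
  i=6: C(10,6)·!4 = 210·9 = 1890
  i=7: C(10,7)·!3 = 120·2 = 240
  i=8: C(10,8)·!2 = 45·1 = 45
  i=9: C(10,9)·!1 = 10·0 = 0
  i=10: C(10,10)·!0 = 1·1 = 1
Total = 13264.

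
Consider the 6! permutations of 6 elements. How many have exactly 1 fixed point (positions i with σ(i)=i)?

264

Pick the single fixed position: C(6,1) = 6 ways.
The remaining 5 must be deranged: !5 = 44.
Total: 6 × 44 = 264.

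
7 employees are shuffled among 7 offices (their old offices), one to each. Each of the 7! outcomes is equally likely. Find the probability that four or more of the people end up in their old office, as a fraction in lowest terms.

23/1260

Favorable outcomes: Σ_{i≥4} C(7,i)·!(7-i) = 35·2 + 21·1 + 7·0 + 1·1 = 92.
Total outcomes: 7! = 5040.
Probability = 92/5040 = 23/1260.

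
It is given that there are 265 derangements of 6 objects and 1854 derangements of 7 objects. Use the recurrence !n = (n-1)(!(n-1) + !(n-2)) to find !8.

14833

!8 = (8-1)·(!7 + !6) = 7·(1854 + 265) = 7·2119 = 14833.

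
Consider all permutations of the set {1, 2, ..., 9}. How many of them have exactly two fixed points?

Pick the 2 fixed positions: C(9,2) = 36 ways.
The remaining 7 must be deranged: !7 = 1854.
Total: 36 × 1854 = 66744.

66744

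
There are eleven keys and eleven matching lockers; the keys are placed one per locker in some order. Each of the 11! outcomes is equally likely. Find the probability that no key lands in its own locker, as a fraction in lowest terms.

1468457/3991680

Favorable outcomes: !11 = 14684570.
Total outcomes: 11! = 39916800.
Probability = 14684570/39916800 = 1468457/3991680.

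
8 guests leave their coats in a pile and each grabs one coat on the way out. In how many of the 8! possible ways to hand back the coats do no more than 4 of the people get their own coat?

# with exactly i fixed is C(8,i)·!(8-i); sum over i=0..4:
  i=0: C(8,0)·!8 = 1·14833 = 14833
  i=1: C(8,1)·!7 = 8·1854 = 14832
  i=2: C(8,2)·!6 = 28·265 = 7420
  i=3: C(8,3)·!5 = 56·44 = 2464
  i=4: C(8,4)·!4 = 70·9 = 630
Total = 40179.

40179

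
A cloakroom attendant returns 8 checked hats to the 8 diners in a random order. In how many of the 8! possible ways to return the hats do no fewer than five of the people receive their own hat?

141

Sum C(8,i)·!(8-i) for i = 5..8:
  i=5: C(8,5)·!3 = 56·2 = 112
  i=6: C(8,6)·!2 = 28·1 = 28
  i=7: C(8,7)·!1 = 8·0 = 0
  i=8: C(8,8)·!0 = 1·1 = 1
Total = 141.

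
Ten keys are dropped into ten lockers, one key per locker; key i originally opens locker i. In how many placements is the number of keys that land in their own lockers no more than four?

3615536

Sum C(10,i)·!(10-i) for i = 0..4:
  i=0: C(10,0)·!10 = 1·1334961 = 1334961
  i=1: C(10,1)·!9 = 10·133496 = 1334960
  i=2: C(10,2)·!8 = 45·14833 = 667485
  i=3: C(10,3)·!7 = 120·1854 = 222480
  i=4: C(10,4)·!6 = 210·265 = 55650
Total = 3615536.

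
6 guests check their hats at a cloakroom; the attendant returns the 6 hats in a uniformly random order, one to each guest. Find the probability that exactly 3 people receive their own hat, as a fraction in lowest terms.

Favorable outcomes: C(6,3)·!3 = 20·2 = 40.
Total outcomes: 6! = 720.
Probability = 40/720 = 1/18.

1/18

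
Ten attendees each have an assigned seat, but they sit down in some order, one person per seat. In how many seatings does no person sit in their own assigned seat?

1334961

By inclusion-exclusion, !10 = Σ (-1)^k · 10!/k! for k=0..10
= 10! - 10!/1! + 10!/2! - 10!/3! + 10!/4! - 10!/5! + 10!/6! - 10!/7! + 10!/8! - 10!/9! + 10!/10!
= 3628800 - 3628800 + 1814400 - 604800 + 151200 - 30240 + 5040 - 720 + 90 - 10 + 1
= 1334961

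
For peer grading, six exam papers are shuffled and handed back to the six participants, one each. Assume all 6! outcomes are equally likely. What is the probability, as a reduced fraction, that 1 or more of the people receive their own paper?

Favorable outcomes: Σ_{i≥1} C(6,i)·!(6-i) = 6·44 + 15·9 + 20·2 + 15·1 + 6·0 + 1·1 = 455.
Total outcomes: 6! = 720.
Probability = 455/720 = 91/144.

91/144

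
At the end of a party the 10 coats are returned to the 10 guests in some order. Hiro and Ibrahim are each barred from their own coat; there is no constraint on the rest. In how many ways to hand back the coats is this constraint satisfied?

Inclusion-exclusion on the 2 forbidden self-matches:
Σ_{j=0}^{2} (-1)^j C(2,j)(10-j)!
= C(2,0)·10! - C(2,1)·9! + C(2,2)·8!
= 3628800 - 725760 + 40320
= 2943360

2943360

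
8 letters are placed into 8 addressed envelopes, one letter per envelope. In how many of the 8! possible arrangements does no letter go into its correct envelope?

The number of derangements of 8 is !8 = Σ_{k=0}^{8} (-1)^k·8!/k!
= 8! - 8!/1! + 8!/2! - 8!/3! + 8!/4! - 8!/5! + 8!/6! - 8!/7! + 8!/8!
= 40320 - 40320 + 20160 - 6720 + 1680 - 336 + 56 - 8 + 1
= 14833

14833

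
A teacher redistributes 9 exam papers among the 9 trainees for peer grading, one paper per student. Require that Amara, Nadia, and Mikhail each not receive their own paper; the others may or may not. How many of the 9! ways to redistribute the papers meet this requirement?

256320

Inclusion-exclusion on the 3 forbidden self-matches:
Σ_{j=0}^{3} (-1)^j C(3,j)(9-j)!
= C(3,0)·9! - C(3,1)·8! + C(3,2)·7! - C(3,3)·6!
= 362880 - 120960 + 15120 - 720
= 256320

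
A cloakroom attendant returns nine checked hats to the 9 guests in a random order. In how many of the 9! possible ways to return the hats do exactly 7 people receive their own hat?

36

Pick the 7 fixed positions: C(9,7) = 36 ways.
The remaining 2 must be deranged: !2 = 1.
Total: 36 × 1 = 36.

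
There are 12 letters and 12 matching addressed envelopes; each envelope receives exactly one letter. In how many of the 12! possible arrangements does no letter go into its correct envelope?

176214841

Use !n = n·!(n-1) + (-1)^n.
!12 = 12·14684570 + 1 = 176214841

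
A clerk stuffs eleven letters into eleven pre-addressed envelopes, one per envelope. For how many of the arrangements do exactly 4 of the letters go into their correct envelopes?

611820

Pick the 4 fixed positions: C(11,4) = 330 ways.
The remaining 7 must be deranged: !7 = 1854.
Total: 330 × 1854 = 611820.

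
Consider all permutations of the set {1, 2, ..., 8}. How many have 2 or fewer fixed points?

# with exactly i fixed is C(8,i)·!(8-i); sum over i=0..2:
  i=0: C(8,0)·!8 = 1·14833 = 14833
  i=1: C(8,1)·!7 = 8·1854 = 14832
  i=2: C(8,2)·!6 = 28·265 = 7420
Total = 37085.

37085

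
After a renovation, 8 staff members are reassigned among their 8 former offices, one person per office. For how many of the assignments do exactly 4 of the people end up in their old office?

630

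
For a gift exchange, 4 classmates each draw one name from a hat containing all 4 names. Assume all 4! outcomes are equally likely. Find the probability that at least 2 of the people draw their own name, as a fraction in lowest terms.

Favorable outcomes: Σ_{i≥2} C(4,i)·!(4-i) = 6·1 + 4·0 + 1·1 = 7.
Total outcomes: 4! = 24.
Probability = 7/24 = 7/24.

7/24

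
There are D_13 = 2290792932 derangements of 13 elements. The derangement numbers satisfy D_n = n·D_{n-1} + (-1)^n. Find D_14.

D_14 = 14·2290792932 + 1 = 32071101049.

32071101049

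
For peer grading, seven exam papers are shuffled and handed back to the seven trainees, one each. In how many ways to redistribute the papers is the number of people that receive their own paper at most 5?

5039

Sum C(7,i)·!(7-i) for i = 0..5:
  i=0: C(7,0)·!7 = 1·1854 = 1854
  i=1: C(7,1)·!6 = 7·265 = 1855
  i=2: C(7,2)·!5 = 21·44 = 924
  i=3: C(7,3)·!4 = 35·9 = 315
  i=4: C(7,4)·!3 = 35·2 = 70
  i=5: C(7,5)·!2 = 21·1 = 21
Total = 5039.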